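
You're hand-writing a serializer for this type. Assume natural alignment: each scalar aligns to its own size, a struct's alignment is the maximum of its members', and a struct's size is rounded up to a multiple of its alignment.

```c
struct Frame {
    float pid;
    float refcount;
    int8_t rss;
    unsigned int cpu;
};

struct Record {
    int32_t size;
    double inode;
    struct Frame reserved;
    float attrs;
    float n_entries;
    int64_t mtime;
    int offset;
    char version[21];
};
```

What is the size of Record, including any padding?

Frame: @0: pid [4B, align 4] → 4; @4: refcount [4B, align 4] → 8; @8: rss [1B, align 1] → 9; +3 pad (align 4); @12: cpu [4B, align 4] → 16; size 16, align 4
@0: size [4B, align 4] → 4
+4 pad (align 8)
@8: inode [8B, align 8] → 16
@16: reserved [16B, align 4] → 32
@32: attrs [4B, align 4] → 36
@36: n_entries [4B, align 4] → 40
@40: mtime [8B, align 8] → 48
@48: offset [4B, align 4] → 52
@52: version [21B, align 1] → 73
+7 tail pad (align 8)
size 80, align 8

80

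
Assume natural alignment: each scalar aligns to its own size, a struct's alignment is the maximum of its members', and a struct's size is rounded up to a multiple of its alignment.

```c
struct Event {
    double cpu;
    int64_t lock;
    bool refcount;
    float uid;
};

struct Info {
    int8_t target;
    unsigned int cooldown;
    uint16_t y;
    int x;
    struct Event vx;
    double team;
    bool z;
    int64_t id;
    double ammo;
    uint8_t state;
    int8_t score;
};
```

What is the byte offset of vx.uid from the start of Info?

Event: @0: cpu [8B, align 8] → 8; @8: lock [8B, align 8] → 16; @16: refcount [1B, align 1] → 17; +3 pad (align 4); @20: uid [4B, align 4] → 24; size 24, align 8
@0: target [1B, align 1] → 1
+3 pad (align 4)
@4: cooldown [4B, align 4] → 8
@8: y [2B, align 2] → 10
+2 pad (align 4)
@12: x [4B, align 4] → 16
@16: vx [24B, align 8] → 40
within Event: uid at 20
16 + 20 = 36

36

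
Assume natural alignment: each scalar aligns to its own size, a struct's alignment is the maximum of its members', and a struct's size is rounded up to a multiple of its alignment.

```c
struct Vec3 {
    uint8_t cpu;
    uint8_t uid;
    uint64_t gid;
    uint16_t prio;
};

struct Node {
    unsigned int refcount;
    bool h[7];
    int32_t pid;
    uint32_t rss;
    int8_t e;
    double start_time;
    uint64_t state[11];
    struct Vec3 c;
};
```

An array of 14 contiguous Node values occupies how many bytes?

2016

Vec3: 0..1  cpu  (1B, 1-aligned); 1..2  uid  (1B, 1-aligned); 2..8  -- padding (6B); 8..16  gid  (8B, 8-aligned); 16..18  prio  (2B, 2-aligned); 18..24  -- tail padding (6B); sizeof = 24, alignof = 8
0..4  refcount  (4B, 4-aligned)
4..11  h  (7B, 1-aligned)
11..12  -- padding (1B)
12..16  pid  (4B, 4-aligned)
16..20  rss  (4B, 4-aligned)
20..21  e  (1B, 1-aligned)
21..24  -- padding (3B)
24..32  start_time  (8B, 8-aligned)
32..120  state  (88B, 8-aligned)
120..144  c  (24B, 8-aligned)
sizeof = 144, alignof = 8
array of 14: 14 × 144 = 2016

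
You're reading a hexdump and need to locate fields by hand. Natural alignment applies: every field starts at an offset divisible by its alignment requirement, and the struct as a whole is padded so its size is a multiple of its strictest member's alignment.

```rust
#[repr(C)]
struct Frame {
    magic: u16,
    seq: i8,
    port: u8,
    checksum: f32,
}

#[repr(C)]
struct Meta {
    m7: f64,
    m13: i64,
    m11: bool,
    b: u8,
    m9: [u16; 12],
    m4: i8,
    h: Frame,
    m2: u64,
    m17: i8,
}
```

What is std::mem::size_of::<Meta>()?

Frame: 0..2  magic  (2B, 2-aligned); 2..3  seq  (1B, 1-aligned); 3..4  port  (1B, 1-aligned); 4..8  checksum  (4B, 4-aligned); sizeof = 8, alignof = 4
0..8  m7  (8B, 8-aligned)
8..16  m13  (8B, 8-aligned)
16..17  m11  (1B, 1-aligned)
17..18  b  (1B, 1-aligned)
18..42  m9  (24B, 2-aligned)
42..43  m4  (1B, 1-aligned)
43..44  -- padding (1B)
44..52  h  (8B, 4-aligned)
52..56  -- padding (4B)
56..64  m2  (8B, 8-aligned)
64..65  m17  (1B, 1-aligned)
65..72  -- tail padding (7B)
sizeof = 72, alignof = 8

72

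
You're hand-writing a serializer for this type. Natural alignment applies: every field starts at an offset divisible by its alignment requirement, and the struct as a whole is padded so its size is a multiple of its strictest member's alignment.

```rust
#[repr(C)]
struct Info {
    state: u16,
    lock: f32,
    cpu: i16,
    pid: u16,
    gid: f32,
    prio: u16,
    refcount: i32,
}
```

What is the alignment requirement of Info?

member alignments: state=2, lock=4, cpu=2, pid=2, gid=4, prio=2, refcount=4
max = 4

4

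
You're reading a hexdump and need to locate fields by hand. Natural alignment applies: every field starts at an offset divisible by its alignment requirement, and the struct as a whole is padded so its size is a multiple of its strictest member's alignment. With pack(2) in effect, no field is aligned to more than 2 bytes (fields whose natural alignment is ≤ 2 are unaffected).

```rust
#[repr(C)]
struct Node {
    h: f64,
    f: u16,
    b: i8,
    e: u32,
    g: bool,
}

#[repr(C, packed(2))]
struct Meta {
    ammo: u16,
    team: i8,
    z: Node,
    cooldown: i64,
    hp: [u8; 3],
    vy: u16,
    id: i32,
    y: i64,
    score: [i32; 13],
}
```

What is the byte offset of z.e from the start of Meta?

16

Node: 0..8  h  (8B, 8-aligned); 8..10  f  (2B, 2-aligned); 10..11  b  (1B, 1-aligned); 11..12  -- padding (1B); 12..16  e  (4B, 4-aligned); 16..17  g  (1B, 1-aligned); 17..24  -- tail padding (7B); sizeof = 24, alignof = 8
0..2  ammo  (2B, 2-aligned)
2..3  team  (1B, 1-aligned)
3..4  -- padding (1B)
4..28  z  (24B, 2-aligned)
within Node: e at 12
4 + 12 = 16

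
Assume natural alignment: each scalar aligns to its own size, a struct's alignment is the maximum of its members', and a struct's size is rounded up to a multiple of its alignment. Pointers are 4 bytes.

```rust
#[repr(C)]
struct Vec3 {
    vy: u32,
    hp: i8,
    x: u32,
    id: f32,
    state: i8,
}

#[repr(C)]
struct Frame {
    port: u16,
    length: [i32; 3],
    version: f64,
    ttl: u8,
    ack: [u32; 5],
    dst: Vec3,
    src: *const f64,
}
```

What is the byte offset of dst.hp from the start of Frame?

52

Vec3: 0..4  vy  (4B, 4-aligned); 4..5  hp  (1B, 1-aligned); 5..8  -- padding (3B); 8..12  x  (4B, 4-aligned); 12..16  id  (4B, 4-aligned); 16..17  state  (1B, 1-aligned); 17..20  -- tail padding (3B); sizeof = 20, alignof = 4
0..2  port  (2B, 2-aligned)
2..4  -- padding (2B)
4..16  length  (12B, 4-aligned)
16..24  version  (8B, 8-aligned)
24..25  ttl  (1B, 1-aligned)
25..28  -- padding (3B)
28..48  ack  (20B, 4-aligned)
48..68  dst  (20B, 4-aligned)
within Vec3: hp at 4
48 + 4 = 52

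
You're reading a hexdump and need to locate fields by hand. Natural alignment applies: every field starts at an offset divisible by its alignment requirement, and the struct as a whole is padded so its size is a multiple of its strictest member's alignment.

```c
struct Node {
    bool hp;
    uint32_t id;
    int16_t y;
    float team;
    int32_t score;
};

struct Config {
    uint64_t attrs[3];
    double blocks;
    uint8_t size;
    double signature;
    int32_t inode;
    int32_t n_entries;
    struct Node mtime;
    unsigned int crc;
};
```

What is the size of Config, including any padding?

Node: 0..1  hp  (1B, 1-aligned); 1..4  -- padding (3B); 4..8  id  (4B, 4-aligned); 8..10  y  (2B, 2-aligned); 10..12  -- padding (2B); 12..16  team  (4B, 4-aligned); 16..20  score  (4B, 4-aligned); sizeof = 20, alignof = 4
0..24  attrs  (24B, 8-aligned)
24..32  blocks  (8B, 8-aligned)
32..33  size  (1B, 1-aligned)
33..40  -- padding (7B)
40..48  signature  (8B, 8-aligned)
48..52  inode  (4B, 4-aligned)
52..56  n_entries  (4B, 4-aligned)
56..76  mtime  (20B, 4-aligned)
76..80  crc  (4B, 4-aligned)
sizeof = 80, alignof = 8

80 bytes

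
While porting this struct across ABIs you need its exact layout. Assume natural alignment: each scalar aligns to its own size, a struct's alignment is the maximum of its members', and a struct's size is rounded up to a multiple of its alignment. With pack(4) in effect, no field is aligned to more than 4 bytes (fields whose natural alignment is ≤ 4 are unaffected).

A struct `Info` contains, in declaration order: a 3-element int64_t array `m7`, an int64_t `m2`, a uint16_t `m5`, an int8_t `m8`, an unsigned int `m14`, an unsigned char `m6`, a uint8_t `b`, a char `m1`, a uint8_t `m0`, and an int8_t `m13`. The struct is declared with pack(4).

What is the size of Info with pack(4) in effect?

@0: m7 [24B, align 4] → 24
@24: m2 [8B, align 4] → 32
@32: m5 [2B, align 2] → 34
@34: m8 [1B, align 1] → 35
+1 pad (align 4)
@36: m14 [4B, align 4] → 40
@40: m6 [1B, align 1] → 41
@41: b [1B, align 1] → 42
@42: m1 [1B, align 1] → 43
@43: m0 [1B, align 1] → 44
@44: m13 [1B, align 1] → 45
+3 tail pad (align 4)
size 48, align 4

48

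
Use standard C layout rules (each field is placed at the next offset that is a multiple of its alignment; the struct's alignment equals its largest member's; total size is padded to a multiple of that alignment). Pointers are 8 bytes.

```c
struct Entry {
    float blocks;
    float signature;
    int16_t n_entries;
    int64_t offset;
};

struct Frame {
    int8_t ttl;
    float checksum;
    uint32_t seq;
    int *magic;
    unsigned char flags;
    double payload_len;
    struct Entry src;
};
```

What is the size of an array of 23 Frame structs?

1472

Entry: 0..4  blocks  (4B, 4-aligned); 4..8  signature  (4B, 4-aligned); 8..10  n_entries  (2B, 2-aligned); 10..16  -- padding (6B); 16..24  offset  (8B, 8-aligned); sizeof = 24, alignof = 8
0..1  ttl  (1B, 1-aligned)
1..4  -- padding (3B)
4..8  checksum  (4B, 4-aligned)
8..12  seq  (4B, 4-aligned)
12..16  -- padding (4B)
16..24  magic  (8B, 8-aligned)
24..25  flags  (1B, 1-aligned)
25..32  -- padding (7B)
32..40  payload_len  (8B, 8-aligned)
40..64  src  (24B, 8-aligned)
sizeof = 64, alignof = 8
array of 23: 23 × 64 = 1472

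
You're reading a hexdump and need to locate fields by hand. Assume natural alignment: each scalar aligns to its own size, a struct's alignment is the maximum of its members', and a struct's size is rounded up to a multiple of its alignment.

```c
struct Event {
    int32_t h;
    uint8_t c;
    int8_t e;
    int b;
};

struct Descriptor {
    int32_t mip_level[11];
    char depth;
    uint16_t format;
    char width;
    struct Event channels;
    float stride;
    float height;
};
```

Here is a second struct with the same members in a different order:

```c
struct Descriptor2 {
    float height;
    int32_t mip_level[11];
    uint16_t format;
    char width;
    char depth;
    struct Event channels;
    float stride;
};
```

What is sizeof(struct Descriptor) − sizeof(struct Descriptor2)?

Event: 0..4  h  (4B, 4-aligned); 4..5  c  (1B, 1-aligned); 5..6  e  (1B, 1-aligned); 6..8  -- padding (2B); 8..12  b  (4B, 4-aligned); sizeof = 12, alignof = 4
0..44  mip_level  (44B, 4-aligned)
44..45  depth  (1B, 1-aligned)
45..46  -- padding (1B)
46..48  format  (2B, 2-aligned)
48..49  width  (1B, 1-aligned)
49..52  -- padding (3B)
52..64  channels  (12B, 4-aligned)
64..68  stride  (4B, 4-aligned)
68..72  height  (4B, 4-aligned)
sizeof = 72, alignof = 4
— Descriptor2 —
0..4  height  (4B, 4-aligned)
4..48  mip_level  (44B, 4-aligned)
48..50  format  (2B, 2-aligned)
50..51  width  (1B, 1-aligned)
51..52  depth  (1B, 1-aligned)
52..64  channels  (12B, 4-aligned)
64..68  stride  (4B, 4-aligned)
sizeof = 68, alignof = 4
72 − 68 = 4

4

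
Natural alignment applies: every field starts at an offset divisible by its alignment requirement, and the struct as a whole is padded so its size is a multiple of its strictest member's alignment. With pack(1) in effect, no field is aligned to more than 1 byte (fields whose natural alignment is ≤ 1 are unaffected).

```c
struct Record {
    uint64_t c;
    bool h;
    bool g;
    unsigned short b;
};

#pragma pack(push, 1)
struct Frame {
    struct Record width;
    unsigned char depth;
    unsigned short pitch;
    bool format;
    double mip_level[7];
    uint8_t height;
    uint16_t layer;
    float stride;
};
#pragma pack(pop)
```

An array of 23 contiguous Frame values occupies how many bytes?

1909

Record: @0: c [8B, align 8] → 8; @8: h [1B, align 1] → 9; @9: g [1B, align 1] → 10; @10: b [2B, align 2] → 12; +4 tail pad (align 8); size 16, align 8
@0: width [16B, align 1] → 16
@16: depth [1B, align 1] → 17
@17: pitch [2B, align 1] → 19
@19: format [1B, align 1] → 20
@20: mip_level [56B, align 1] → 76
@76: height [1B, align 1] → 77
@77: layer [2B, align 1] → 79
@79: stride [4B, align 1] → 83
size 83, align 1
array of 23: 23 × 83 = 1909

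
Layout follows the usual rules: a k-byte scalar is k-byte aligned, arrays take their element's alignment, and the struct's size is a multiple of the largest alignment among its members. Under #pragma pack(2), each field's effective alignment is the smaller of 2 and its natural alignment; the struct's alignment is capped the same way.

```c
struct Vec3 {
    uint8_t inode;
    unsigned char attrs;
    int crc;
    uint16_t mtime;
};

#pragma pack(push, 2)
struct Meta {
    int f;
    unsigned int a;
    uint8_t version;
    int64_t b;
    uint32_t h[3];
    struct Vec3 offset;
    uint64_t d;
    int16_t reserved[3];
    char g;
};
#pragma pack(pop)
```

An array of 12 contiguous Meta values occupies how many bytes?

Vec3: @0: inode [1B, align 1] → 1; @1: attrs [1B, align 1] → 2; +2 pad (align 4); @4: crc [4B, align 4] → 8; @8: mtime [2B, align 2] → 10; +2 tail pad (align 4); size 12, align 4
@0: f [4B, align 2] → 4
@4: a [4B, align 2] → 8
@8: version [1B, align 1] → 9
+1 pad (align 2)
@10: b [8B, align 2] → 18
@18: h [12B, align 2] → 30
@30: offset [12B, align 2] → 42
@42: d [8B, align 2] → 50
@50: reserved [6B, align 2] → 56
@56: g [1B, align 1] → 57
+1 tail pad (align 2)
size 58, align 2
array of 12: 12 × 58 = 696

696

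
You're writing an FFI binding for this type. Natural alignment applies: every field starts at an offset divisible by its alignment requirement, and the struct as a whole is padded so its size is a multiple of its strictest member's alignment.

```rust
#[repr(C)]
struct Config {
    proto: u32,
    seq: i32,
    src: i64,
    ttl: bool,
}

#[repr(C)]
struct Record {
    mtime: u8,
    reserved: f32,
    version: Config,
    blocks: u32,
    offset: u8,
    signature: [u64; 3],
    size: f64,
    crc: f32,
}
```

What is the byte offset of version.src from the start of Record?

Config: proto at 0 (size 4, align 4) → ends 4; seq at 4 (size 4, align 4) → ends 8; src at 8 (size 8, align 8) → ends 16; ttl at 16 (size 1, align 1) → ends 17; tail pad 7 to reach multiple of 8; total 24 bytes, alignment 8
mtime at 0 (size 1, align 1) → ends 1
pad 3 to align 4 for reserved
reserved at 4 (size 4, align 4) → ends 8
version at 8 (size 24, align 8) → ends 32
within Config: src at 8
8 + 8 = 16

16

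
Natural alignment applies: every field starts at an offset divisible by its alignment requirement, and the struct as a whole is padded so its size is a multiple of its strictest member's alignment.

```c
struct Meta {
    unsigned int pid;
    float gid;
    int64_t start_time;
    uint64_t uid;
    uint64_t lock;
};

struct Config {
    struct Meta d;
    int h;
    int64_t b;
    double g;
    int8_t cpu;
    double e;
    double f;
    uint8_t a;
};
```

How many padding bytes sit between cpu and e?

Meta: @0: pid [4B, align 4] → 4; @4: gid [4B, align 4] → 8; @8: start_time [8B, align 8] → 16; @16: uid [8B, align 8] → 24; @24: lock [8B, align 8] → 32; size 32, align 8
@0: d [32B, align 8] → 32
@32: h [4B, align 4] → 36
+4 pad (align 8)
@40: b [8B, align 8] → 48
@48: g [8B, align 8] → 56
@56: cpu [1B, align 1] → 57
+7 pad (align 8)
@64: e [8B, align 8] → 72

7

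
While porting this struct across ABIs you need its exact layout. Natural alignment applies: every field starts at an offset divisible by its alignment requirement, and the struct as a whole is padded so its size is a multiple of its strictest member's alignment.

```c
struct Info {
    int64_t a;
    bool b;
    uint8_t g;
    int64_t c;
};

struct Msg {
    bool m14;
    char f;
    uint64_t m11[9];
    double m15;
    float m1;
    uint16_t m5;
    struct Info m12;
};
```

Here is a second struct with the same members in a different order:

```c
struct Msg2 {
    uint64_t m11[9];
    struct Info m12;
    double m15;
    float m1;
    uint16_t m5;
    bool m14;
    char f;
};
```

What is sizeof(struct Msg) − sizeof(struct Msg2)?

8

Info: a at 0 (size 8, align 8) → ends 8; b at 8 (size 1, align 1) → ends 9; g at 9 (size 1, align 1) → ends 10; pad 6 to align 8 for c; c at 16 (size 8, align 8) → ends 24; total 24 bytes, alignment 8
m14 at 0 (size 1, align 1) → ends 1
f at 1 (size 1, align 1) → ends 2
pad 6 to align 8 for m11
m11 at 8 (size 72, align 8) → ends 80
m15 at 80 (size 8, align 8) → ends 88
m1 at 88 (size 4, align 4) → ends 92
m5 at 92 (size 2, align 2) → ends 94
pad 2 to align 8 for m12
m12 at 96 (size 24, align 8) → ends 120
total 120 bytes, alignment 8
— Msg2 —
m11 at 0 (size 72, align 8) → ends 72
m12 at 72 (size 24, align 8) → ends 96
m15 at 96 (size 8, align 8) → ends 104
m1 at 104 (size 4, align 4) → ends 108
m5 at 108 (size 2, align 2) → ends 110
m14 at 110 (size 1, align 1) → ends 111
f at 111 (size 1, align 1) → ends 112
total 112 bytes, alignment 8
120 − 112 = 8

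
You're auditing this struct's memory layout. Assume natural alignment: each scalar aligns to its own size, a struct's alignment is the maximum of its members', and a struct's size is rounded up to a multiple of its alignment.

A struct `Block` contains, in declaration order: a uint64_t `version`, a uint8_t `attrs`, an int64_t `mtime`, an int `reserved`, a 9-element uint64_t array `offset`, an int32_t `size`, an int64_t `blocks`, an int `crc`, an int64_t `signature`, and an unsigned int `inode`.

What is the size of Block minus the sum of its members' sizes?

23

@0: version [8B, align 8] → 8
@8: attrs [1B, align 1] → 9
+7 pad (align 8)
@16: mtime [8B, align 8] → 24
@24: reserved [4B, align 4] → 28
+4 pad (align 8)
@32: offset [72B, align 8] → 104
@104: size [4B, align 4] → 108
+4 pad (align 8)
@112: blocks [8B, align 8] → 120
@120: crc [4B, align 4] → 124
+4 pad (align 8)
@128: signature [8B, align 8] → 136
@136: inode [4B, align 4] → 140
+4 tail pad (align 8)
size 144, align 8
data bytes 121, size 144 → padding 23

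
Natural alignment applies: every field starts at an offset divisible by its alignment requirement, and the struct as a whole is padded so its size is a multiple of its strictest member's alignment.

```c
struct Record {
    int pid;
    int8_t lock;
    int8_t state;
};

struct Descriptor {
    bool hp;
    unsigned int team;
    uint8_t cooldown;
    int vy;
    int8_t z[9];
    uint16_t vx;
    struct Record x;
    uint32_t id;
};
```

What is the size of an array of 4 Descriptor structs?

Record: 0..4  pid  (4B, 4-aligned); 4..5  lock  (1B, 1-aligned); 5..6  state  (1B, 1-aligned); 6..8  -- tail padding (2B); sizeof = 8, alignof = 4
0..1  hp  (1B, 1-aligned)
1..4  -- padding (3B)
4..8  team  (4B, 4-aligned)
8..9  cooldown  (1B, 1-aligned)
9..12  -- padding (3B)
12..16  vy  (4B, 4-aligned)
16..25  z  (9B, 1-aligned)
25..26  -- padding (1B)
26..28  vx  (2B, 2-aligned)
28..36  x  (8B, 4-aligned)
36..40  id  (4B, 4-aligned)
sizeof = 40, alignof = 4
array of 4: 4 × 40 = 160

160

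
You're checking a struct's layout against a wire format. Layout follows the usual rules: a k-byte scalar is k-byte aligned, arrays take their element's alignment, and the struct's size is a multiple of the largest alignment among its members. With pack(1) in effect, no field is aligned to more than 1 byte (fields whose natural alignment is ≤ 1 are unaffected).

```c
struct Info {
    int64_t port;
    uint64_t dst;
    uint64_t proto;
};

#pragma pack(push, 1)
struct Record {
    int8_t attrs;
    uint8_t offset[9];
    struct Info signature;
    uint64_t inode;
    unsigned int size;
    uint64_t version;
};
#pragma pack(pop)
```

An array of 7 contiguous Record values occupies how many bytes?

378

Info: 0..8  port  (8B, 8-aligned); 8..16  dst  (8B, 8-aligned); 16..24  proto  (8B, 8-aligned); sizeof = 24, alignof = 8
0..1  attrs  (1B, 1-aligned)
1..10  offset  (9B, 1-aligned)
10..34  signature  (24B, 1-aligned)
34..42  inode  (8B, 1-aligned)
42..46  size  (4B, 1-aligned)
46..54  version  (8B, 1-aligned)
sizeof = 54, alignof = 1
array of 7: 7 × 54 = 378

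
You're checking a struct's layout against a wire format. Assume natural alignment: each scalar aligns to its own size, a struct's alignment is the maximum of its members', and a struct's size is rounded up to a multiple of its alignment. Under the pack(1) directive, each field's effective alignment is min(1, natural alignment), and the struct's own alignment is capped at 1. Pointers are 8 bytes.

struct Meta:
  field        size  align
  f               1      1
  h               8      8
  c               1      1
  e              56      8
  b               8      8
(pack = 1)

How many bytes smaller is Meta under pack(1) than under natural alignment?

natural layout:
  0..1  f  (1B, 1-aligned)
  1..8  -- padding (7B)
  8..16  h  (8B, 8-aligned)
  16..17  c  (1B, 1-aligned)
  17..24  -- padding (7B)
  24..80  e  (56B, 8-aligned)
  80..88  b  (8B, 8-aligned)
  sizeof = 88, alignof = 8
packed(1) layout:
  0..1  f  (1B, 1-aligned)
  1..9  h  (8B, 1-aligned)
  9..10  c  (1B, 1-aligned)
  10..66  e  (56B, 1-aligned)
  66..74  b  (8B, 1-aligned)
  sizeof = 74, alignof = 1
88 − 74 = 14

14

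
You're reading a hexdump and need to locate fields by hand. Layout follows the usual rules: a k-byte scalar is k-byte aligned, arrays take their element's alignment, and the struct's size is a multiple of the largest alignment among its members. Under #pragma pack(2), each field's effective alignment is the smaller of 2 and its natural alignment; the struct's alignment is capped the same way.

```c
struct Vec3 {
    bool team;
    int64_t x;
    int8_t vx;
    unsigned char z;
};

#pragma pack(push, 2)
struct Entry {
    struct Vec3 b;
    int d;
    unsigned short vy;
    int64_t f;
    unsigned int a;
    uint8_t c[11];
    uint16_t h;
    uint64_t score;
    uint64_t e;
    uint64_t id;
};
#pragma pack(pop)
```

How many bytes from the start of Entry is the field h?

54

Vec3: 0..1  team  (1B, 1-aligned); 1..8  -- padding (7B); 8..16  x  (8B, 8-aligned); 16..17  vx  (1B, 1-aligned); 17..18  z  (1B, 1-aligned); 18..24  -- tail padding (6B); sizeof = 24, alignof = 8
0..24  b  (24B, 2-aligned)
24..28  d  (4B, 2-aligned)
28..30  vy  (2B, 2-aligned)
30..38  f  (8B, 2-aligned)
38..42  a  (4B, 2-aligned)
42..53  c  (11B, 1-aligned)
53..54  -- padding (1B)
54..56  h  (2B, 2-aligned)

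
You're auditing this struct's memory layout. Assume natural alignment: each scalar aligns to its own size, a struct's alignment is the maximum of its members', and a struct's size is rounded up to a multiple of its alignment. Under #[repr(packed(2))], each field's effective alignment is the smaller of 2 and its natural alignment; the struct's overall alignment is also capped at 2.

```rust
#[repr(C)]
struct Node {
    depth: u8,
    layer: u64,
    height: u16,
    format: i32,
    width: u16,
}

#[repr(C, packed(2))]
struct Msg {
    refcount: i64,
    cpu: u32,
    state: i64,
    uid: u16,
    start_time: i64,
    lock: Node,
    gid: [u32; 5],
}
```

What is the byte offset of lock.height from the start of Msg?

Node: 0..1  depth  (1B, 1-aligned); 1..8  -- padding (7B); 8..16  layer  (8B, 8-aligned); 16..18  height  (2B, 2-aligned); 18..20  -- padding (2B); 20..24  format  (4B, 4-aligned); 24..26  width  (2B, 2-aligned); 26..32  -- tail padding (6B); sizeof = 32, alignof = 8
0..8  refcount  (8B, 2-aligned)
8..12  cpu  (4B, 2-aligned)
12..20  state  (8B, 2-aligned)
20..22  uid  (2B, 2-aligned)
22..30  start_time  (8B, 2-aligned)
30..62  lock  (32B, 2-aligned)
within Node: height at 16
30 + 16 = 46

46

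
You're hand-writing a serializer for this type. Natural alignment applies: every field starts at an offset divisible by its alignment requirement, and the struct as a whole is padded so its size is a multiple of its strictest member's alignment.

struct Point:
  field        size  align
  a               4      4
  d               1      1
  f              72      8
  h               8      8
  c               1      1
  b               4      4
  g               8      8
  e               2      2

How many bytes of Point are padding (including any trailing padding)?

a at 0 (size 4, align 4) → ends 4
d at 4 (size 1, align 1) → ends 5
pad 3 to align 8 for f
f at 8 (size 72, align 8) → ends 80
h at 80 (size 8, align 8) → ends 88
c at 88 (size 1, align 1) → ends 89
pad 3 to align 4 for b
b at 92 (size 4, align 4) → ends 96
g at 96 (size 8, align 8) → ends 104
e at 104 (size 2, align 2) → ends 106
tail pad 6 to reach multiple of 8
total 112 bytes, alignment 8
data bytes 100, size 112 → padding 12

12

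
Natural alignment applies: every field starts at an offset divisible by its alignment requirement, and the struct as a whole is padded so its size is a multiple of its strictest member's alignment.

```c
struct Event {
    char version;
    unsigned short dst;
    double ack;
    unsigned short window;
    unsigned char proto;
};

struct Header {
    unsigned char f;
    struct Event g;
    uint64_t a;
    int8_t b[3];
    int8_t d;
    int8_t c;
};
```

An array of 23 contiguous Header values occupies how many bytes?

Event: 0..1  version  (1B, 1-aligned); 1..2  -- padding (1B); 2..4  dst  (2B, 2-aligned); 4..8  -- padding (4B); 8..16  ack  (8B, 8-aligned); 16..18  window  (2B, 2-aligned); 18..19  proto  (1B, 1-aligned); 19..24  -- tail padding (5B); sizeof = 24, alignof = 8
0..1  f  (1B, 1-aligned)
1..8  -- padding (7B)
8..32  g  (24B, 8-aligned)
32..40  a  (8B, 8-aligned)
40..43  b  (3B, 1-aligned)
43..44  d  (1B, 1-aligned)
44..45  c  (1B, 1-aligned)
45..48  -- tail padding (3B)
sizeof = 48, alignof = 8
array of 23: 23 × 48 = 1104

1104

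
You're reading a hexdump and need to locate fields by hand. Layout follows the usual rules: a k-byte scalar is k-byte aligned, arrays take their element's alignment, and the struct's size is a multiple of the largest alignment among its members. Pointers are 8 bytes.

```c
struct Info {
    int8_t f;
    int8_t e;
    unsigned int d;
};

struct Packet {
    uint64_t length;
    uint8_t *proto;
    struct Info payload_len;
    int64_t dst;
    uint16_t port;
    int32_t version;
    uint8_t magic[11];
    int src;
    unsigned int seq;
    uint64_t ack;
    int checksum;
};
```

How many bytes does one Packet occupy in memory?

80

Info: 0..1  f  (1B, 1-aligned); 1..2  e  (1B, 1-aligned); 2..4  -- padding (2B); 4..8  d  (4B, 4-aligned); sizeof = 8, alignof = 4
0..8  length  (8B, 8-aligned)
8..16  proto  (8B, 8-aligned)
16..24  payload_len  (8B, 4-aligned)
24..32  dst  (8B, 8-aligned)
32..34  port  (2B, 2-aligned)
34..36  -- padding (2B)
36..40  version  (4B, 4-aligned)
40..51  magic  (11B, 1-aligned)
51..52  -- padding (1B)
52..56  src  (4B, 4-aligned)
56..60  seq  (4B, 4-aligned)
60..64  -- padding (4B)
64..72  ack  (8B, 8-aligned)
72..76  checksum  (4B, 4-aligned)
76..80  -- tail padding (4B)
sizeof = 80, alignof = 8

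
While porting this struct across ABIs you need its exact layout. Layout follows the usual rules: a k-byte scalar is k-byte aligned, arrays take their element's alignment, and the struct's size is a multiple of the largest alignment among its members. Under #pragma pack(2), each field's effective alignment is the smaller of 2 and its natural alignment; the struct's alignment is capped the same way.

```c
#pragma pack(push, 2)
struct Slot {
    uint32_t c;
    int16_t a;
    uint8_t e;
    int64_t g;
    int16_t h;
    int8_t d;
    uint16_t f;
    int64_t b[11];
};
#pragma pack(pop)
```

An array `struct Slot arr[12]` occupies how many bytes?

c at 0 (size 4, align 2) → ends 4
a at 4 (size 2, align 2) → ends 6
e at 6 (size 1, align 1) → ends 7
pad 1 to align 2 for g
g at 8 (size 8, align 2) → ends 16
h at 16 (size 2, align 2) → ends 18
d at 18 (size 1, align 1) → ends 19
pad 1 to align 2 for f
f at 20 (size 2, align 2) → ends 22
b at 22 (size 88, align 2) → ends 110
total 110 bytes, alignment 2
array of 12: 12 × 110 = 1320

1320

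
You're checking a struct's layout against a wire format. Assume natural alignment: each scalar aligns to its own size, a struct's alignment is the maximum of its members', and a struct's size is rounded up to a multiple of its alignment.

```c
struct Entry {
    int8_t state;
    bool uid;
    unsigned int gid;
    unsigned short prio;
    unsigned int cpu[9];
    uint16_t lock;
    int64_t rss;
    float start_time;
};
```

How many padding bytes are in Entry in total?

14

@0: state [1B, align 1] → 1
@1: uid [1B, align 1] → 2
+2 pad (align 4)
@4: gid [4B, align 4] → 8
@8: prio [2B, align 2] → 10
+2 pad (align 4)
@12: cpu [36B, align 4] → 48
@48: lock [2B, align 2] → 50
+6 pad (align 8)
@56: rss [8B, align 8] → 64
@64: start_time [4B, align 4] → 68
+4 tail pad (align 8)
size 72, align 8
data bytes 58, size 72 → padding 14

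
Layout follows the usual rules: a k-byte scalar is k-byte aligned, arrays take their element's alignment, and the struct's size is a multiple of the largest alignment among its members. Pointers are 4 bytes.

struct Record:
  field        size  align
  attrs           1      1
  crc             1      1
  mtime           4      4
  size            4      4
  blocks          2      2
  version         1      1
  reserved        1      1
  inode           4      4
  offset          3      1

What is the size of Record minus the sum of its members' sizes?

0..1  attrs  (1B, 1-aligned)
1..2  crc  (1B, 1-aligned)
2..4  -- padding (2B)
4..8  mtime  (4B, 4-aligned)
8..12  size  (4B, 4-aligned)
12..14  blocks  (2B, 2-aligned)
14..15  version  (1B, 1-aligned)
15..16  reserved  (1B, 1-aligned)
16..20  inode  (4B, 4-aligned)
20..23  offset  (3B, 1-aligned)
23..24  -- tail padding (1B)
sizeof = 24, alignof = 4
data bytes 21, size 24 → padding 3

3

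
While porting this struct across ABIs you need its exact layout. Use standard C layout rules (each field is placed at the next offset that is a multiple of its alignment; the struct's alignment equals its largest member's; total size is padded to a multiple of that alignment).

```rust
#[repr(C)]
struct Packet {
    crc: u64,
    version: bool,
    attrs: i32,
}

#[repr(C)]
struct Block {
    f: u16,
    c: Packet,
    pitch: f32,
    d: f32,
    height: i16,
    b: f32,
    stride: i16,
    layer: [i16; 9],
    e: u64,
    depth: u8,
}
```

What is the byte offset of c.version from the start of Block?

16

Packet: @0: crc [8B, align 8] → 8; @8: version [1B, align 1] → 9; +3 pad (align 4); @12: attrs [4B, align 4] → 16; size 16, align 8
@0: f [2B, align 2] → 2
+6 pad (align 8)
@8: c [16B, align 8] → 24
within Packet: version at 8
8 + 8 = 16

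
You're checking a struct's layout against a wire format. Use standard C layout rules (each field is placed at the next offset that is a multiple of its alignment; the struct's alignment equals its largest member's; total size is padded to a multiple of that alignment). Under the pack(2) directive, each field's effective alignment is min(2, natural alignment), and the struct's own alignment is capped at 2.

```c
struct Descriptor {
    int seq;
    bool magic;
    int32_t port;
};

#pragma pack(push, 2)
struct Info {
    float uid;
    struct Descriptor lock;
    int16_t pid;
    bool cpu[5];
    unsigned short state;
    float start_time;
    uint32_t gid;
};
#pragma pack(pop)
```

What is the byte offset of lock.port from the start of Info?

Descriptor: @0: seq [4B, align 4] → 4; @4: magic [1B, align 1] → 5; +3 pad (align 4); @8: port [4B, align 4] → 12; size 12, align 4
@0: uid [4B, align 2] → 4
@4: lock [12B, align 2] → 16
within Descriptor: port at 8
4 + 8 = 12

12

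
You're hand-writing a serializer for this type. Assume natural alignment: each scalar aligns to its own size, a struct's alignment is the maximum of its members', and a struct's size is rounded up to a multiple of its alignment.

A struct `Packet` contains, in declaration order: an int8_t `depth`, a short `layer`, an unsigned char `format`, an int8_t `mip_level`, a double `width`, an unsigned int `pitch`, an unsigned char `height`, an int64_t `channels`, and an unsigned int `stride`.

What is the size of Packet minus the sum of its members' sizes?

depth at 0 (size 1, align 1) → ends 1
pad 1 to align 2 for layer
layer at 2 (size 2, align 2) → ends 4
format at 4 (size 1, align 1) → ends 5
mip_level at 5 (size 1, align 1) → ends 6
pad 2 to align 8 for width
width at 8 (size 8, align 8) → ends 16
pitch at 16 (size 4, align 4) → ends 20
height at 20 (size 1, align 1) → ends 21
pad 3 to align 8 for channels
channels at 24 (size 8, align 8) → ends 32
stride at 32 (size 4, align 4) → ends 36
tail pad 4 to reach multiple of 8
total 40 bytes, alignment 8
data bytes 30, size 40 → padding 10

10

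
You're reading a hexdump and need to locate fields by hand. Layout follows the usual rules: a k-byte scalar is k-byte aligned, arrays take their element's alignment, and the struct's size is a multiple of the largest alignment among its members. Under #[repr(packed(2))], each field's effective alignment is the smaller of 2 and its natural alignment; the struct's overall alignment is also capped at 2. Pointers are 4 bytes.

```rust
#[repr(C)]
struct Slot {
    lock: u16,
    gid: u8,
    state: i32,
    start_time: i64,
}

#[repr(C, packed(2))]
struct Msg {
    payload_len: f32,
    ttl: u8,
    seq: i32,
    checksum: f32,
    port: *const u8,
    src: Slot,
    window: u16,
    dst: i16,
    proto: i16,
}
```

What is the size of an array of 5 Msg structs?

Slot: lock at 0 (size 2, align 2) → ends 2; gid at 2 (size 1, align 1) → ends 3; pad 1 to align 4 for state; state at 4 (size 4, align 4) → ends 8; start_time at 8 (size 8, align 8) → ends 16; total 16 bytes, alignment 8
payload_len at 0 (size 4, align 2) → ends 4
ttl at 4 (size 1, align 1) → ends 5
pad 1 to align 2 for seq
seq at 6 (size 4, align 2) → ends 10
checksum at 10 (size 4, align 2) → ends 14
port at 14 (size 4, align 2) → ends 18
src at 18 (size 16, align 2) → ends 34
window at 34 (size 2, align 2) → ends 36
dst at 36 (size 2, align 2) → ends 38
proto at 38 (size 2, align 2) → ends 40
total 40 bytes, alignment 2
array of 5: 5 × 40 = 200

200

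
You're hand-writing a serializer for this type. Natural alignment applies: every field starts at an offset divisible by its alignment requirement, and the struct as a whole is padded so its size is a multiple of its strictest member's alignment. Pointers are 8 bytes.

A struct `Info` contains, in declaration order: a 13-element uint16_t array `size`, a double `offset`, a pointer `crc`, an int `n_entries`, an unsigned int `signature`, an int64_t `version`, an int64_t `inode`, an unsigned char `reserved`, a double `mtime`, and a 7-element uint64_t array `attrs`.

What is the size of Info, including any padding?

0..26  size  (26B, 2-aligned)
26..32  -- padding (6B)
32..40  offset  (8B, 8-aligned)
40..48  crc  (8B, 8-aligned)
48..52  n_entries  (4B, 4-aligned)
52..56  signature  (4B, 4-aligned)
56..64  version  (8B, 8-aligned)
64..72  inode  (8B, 8-aligned)
72..73  reserved  (1B, 1-aligned)
73..80  -- padding (7B)
80..88  mtime  (8B, 8-aligned)
88..144  attrs  (56B, 8-aligned)
sizeof = 144, alignof = 8

144 bytes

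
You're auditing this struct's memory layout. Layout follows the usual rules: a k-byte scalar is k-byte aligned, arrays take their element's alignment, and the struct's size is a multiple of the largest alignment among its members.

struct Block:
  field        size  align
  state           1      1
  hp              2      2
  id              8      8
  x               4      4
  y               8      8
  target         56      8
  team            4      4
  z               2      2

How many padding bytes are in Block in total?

11

@0: state [1B, align 1] → 1
+1 pad (align 2)
@2: hp [2B, align 2] → 4
+4 pad (align 8)
@8: id [8B, align 8] → 16
@16: x [4B, align 4] → 20
+4 pad (align 8)
@24: y [8B, align 8] → 32
@32: target [56B, align 8] → 88
@88: team [4B, align 4] → 92
@92: z [2B, align 2] → 94
+2 tail pad (align 8)
size 96, align 8
data bytes 85, size 96 → padding 11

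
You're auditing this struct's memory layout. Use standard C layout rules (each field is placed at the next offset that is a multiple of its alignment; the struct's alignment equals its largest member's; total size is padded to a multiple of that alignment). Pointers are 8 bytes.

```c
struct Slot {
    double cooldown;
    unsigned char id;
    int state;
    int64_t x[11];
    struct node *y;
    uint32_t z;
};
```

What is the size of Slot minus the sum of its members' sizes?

@0: cooldown [8B, align 8] → 8
@8: id [1B, align 1] → 9
+3 pad (align 4)
@12: state [4B, align 4] → 16
@16: x [88B, align 8] → 104
@104: y [8B, align 8] → 112
@112: z [4B, align 4] → 116
+4 tail pad (align 8)
size 120, align 8
data bytes 113, size 120 → padding 7

7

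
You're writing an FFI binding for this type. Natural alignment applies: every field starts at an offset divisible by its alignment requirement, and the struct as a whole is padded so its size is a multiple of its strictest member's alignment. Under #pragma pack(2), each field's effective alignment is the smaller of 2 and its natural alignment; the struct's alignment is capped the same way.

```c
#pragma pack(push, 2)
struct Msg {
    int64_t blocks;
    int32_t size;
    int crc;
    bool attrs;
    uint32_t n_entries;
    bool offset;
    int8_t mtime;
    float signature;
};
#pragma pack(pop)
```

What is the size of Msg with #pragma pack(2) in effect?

0..8  blocks  (8B, 2-aligned)
8..12  size  (4B, 2-aligned)
12..16  crc  (4B, 2-aligned)
16..17  attrs  (1B, 1-aligned)
17..18  -- padding (1B)
18..22  n_entries  (4B, 2-aligned)
22..23  offset  (1B, 1-aligned)
23..24  mtime  (1B, 1-aligned)
24..28  signature  (4B, 2-aligned)
sizeof = 28, alignof = 2

28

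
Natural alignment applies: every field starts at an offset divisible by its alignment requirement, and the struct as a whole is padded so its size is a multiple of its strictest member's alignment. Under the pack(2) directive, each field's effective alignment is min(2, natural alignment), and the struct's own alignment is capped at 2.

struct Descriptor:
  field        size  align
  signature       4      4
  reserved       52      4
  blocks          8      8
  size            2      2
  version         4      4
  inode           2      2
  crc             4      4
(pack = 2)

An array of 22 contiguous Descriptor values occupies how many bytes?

1672

@0: signature [4B, align 2] → 4
@4: reserved [52B, align 2] → 56
@56: blocks [8B, align 2] → 64
@64: size [2B, align 2] → 66
@66: version [4B, align 2] → 70
@70: inode [2B, align 2] → 72
@72: crc [4B, align 2] → 76
size 76, align 2
array of 22: 22 × 76 = 1672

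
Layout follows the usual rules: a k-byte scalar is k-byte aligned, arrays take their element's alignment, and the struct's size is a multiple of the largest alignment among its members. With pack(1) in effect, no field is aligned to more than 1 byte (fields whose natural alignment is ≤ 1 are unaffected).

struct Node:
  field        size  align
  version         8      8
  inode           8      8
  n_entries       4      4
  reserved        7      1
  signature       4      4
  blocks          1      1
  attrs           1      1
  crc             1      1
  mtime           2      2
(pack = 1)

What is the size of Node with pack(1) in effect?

36

@0: version [8B, align 1] → 8
@8: inode [8B, align 1] → 16
@16: n_entries [4B, align 1] → 20
@20: reserved [7B, align 1] → 27
@27: signature [4B, align 1] → 31
@31: blocks [1B, align 1] → 32
@32: attrs [1B, align 1] → 33
@33: crc [1B, align 1] → 34
@34: mtime [2B, align 1] → 36
size 36, align 1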